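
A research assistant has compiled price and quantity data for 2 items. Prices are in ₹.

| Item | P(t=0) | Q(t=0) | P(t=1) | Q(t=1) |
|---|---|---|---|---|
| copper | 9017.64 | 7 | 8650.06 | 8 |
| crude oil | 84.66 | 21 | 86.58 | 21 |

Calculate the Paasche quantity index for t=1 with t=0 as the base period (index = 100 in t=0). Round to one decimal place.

113.9

Paasche quantity index uses current-period prices as weights.
ΣP(t=1)·Q(t=1) = 8650.06×8 + 86.58×21 = 69200.48 + 1818.18 = 71018.66
ΣP(t=1)·Q(t=0) = 8650.06×7 + 86.58×21 = 60550.42 + 1818.18 = 62368.6
Index = 71018.66 / 62368.6 × 100 = 113.8693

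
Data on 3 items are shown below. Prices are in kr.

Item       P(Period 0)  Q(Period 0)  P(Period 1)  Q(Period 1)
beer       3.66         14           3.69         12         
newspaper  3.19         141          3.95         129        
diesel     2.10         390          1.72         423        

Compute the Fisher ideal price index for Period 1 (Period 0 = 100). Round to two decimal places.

Laspeyres component (base-period weights):
ΣP(Period 1)Q(Period 0) = 3.69×14 + 3.95×141 + 1.72×390 = 51.66 + 556.95 + 670.8 = 1279.41
ΣP(Period 0)Q(Period 0) = 3.66×14 + 3.19×141 + 2.10×390 = 51.24 + 449.79 + 819 = 1320.03
L = 1279.41 / 1320.03 × 100 = 96.9228
Paasche component (current-period weights):
ΣP(Period 1)Q(Period 1) = 3.69×12 + 3.95×129 + 1.72×423 = 44.28 + 509.55 + 727.56 = 1281.39
ΣP(Period 0)Q(Period 1) = 3.66×12 + 3.19×129 + 2.10×423 = 43.92 + 411.51 + 888.3 = 1343.73
P = 1281.39 / 1343.73 × 100 = 95.3607
Fisher = √(L × P) = √(96.9228 × 95.3607) = 96.1386

96.14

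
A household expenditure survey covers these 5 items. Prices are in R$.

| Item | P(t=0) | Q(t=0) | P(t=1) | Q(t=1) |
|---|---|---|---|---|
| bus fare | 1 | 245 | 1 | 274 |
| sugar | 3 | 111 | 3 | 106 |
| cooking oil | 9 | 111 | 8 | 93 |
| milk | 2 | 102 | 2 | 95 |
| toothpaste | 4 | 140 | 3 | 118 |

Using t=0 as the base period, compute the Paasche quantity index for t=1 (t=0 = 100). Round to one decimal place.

Paasche quantity index uses current-period prices as weights.
ΣP(t=1)·Q(t=1) = 1×274 + 3×106 + 8×93 + 2×95 + 3×118 = 274 + 318 + 744 + 190 + 354 = 1880
ΣP(t=1)·Q(t=0) = 1×245 + 3×111 + 8×111 + 2×102 + 3×140 = 245 + 333 + 888 + 204 + 420 = 2090
Index = 1880 / 2090 × 100 = 89.9522

90.0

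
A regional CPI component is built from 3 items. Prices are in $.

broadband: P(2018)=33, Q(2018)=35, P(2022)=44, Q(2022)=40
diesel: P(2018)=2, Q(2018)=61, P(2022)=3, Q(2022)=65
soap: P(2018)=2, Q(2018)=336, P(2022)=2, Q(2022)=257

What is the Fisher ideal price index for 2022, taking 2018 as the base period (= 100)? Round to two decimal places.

Laspeyres component (base-period weights):
ΣP(2022)Q(2018) = 44×35 + 3×61 + 2×336 = 1540 + 183 + 672 = 2395
ΣP(2018)Q(2018) = 33×35 + 2×61 + 2×336 = 1155 + 122 + 672 = 1949
L = 2395 / 1949 × 100 = 122.8835
Paasche component (current-period weights):
ΣP(2022)Q(2022) = 44×40 + 3×65 + 2×257 = 1760 + 195 + 514 = 2469
ΣP(2018)Q(2022) = 33×40 + 2×65 + 2×257 = 1320 + 130 + 514 = 1964
P = 2469 / 1964 × 100 = 125.7128
Fisher = √(L × P) = √(122.8835 × 125.7128) = 124.2901

124.29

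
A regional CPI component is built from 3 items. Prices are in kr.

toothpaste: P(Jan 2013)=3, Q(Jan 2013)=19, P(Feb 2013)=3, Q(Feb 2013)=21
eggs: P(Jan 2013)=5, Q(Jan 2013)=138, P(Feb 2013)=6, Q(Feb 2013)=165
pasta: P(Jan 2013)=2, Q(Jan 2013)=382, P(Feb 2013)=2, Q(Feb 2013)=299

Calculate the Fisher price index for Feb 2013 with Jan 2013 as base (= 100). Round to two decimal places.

Laspeyres component (base-period weights):
ΣP(Feb 2013)Q(Jan 2013) = 3×19 + 6×138 + 2×382 = 57 + 828 + 764 = 1649
ΣP(Jan 2013)Q(Jan 2013) = 3×19 + 5×138 + 2×382 = 57 + 690 + 764 = 1511
L = 1649 / 1511 × 100 = 109.1330
Paasche component (current-period weights):
ΣP(Feb 2013)Q(Feb 2013) = 3×21 + 6×165 + 2×299 = 63 + 990 + 598 = 1651
ΣP(Jan 2013)Q(Feb 2013) = 3×21 + 5×165 + 2×299 = 63 + 825 + 598 = 1486
P = 1651 / 1486 × 100 = 111.1036
Fisher = √(L × P) = √(109.1330 × 111.1036) = 110.1139

110.11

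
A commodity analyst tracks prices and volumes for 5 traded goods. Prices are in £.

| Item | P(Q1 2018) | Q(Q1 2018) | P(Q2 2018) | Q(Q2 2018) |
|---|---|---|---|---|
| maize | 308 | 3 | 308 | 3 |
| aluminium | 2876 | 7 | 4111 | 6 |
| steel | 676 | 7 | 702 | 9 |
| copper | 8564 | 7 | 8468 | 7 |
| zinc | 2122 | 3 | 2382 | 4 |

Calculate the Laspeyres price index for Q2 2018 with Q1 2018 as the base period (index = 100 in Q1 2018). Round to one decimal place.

109.7

Laspeyres price index uses base-period quantities as weights.
ΣP(Q2 2018)·Q(Q1 2018) = 308×3 + 4111×7 + 702×7 + 8468×7 + 2382×3 = 924 + 28777 + 4914 + 59276 + 7146 = 101037
ΣP(Q1 2018)·Q(Q1 2018) = 308×3 + 2876×7 + 676×7 + 8564×7 + 2122×3 = 924 + 20132 + 4732 + 59948 + 6366 = 92102
Index = 101037 / 92102 × 100 = 109.7012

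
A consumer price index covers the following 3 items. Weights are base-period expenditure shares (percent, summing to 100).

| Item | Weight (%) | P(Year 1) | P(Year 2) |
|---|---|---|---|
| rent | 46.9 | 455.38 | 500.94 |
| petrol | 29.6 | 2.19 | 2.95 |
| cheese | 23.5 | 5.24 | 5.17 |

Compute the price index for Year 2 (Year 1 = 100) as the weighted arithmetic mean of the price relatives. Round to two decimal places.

114.65

rent: 46.9 × (500.94/455.38) = 46.9 × 1.100048 = 51.5923
petrol: 29.6 × (2.95/2.19) = 29.6 × 1.347032 = 39.8721
cheese: 23.5 × (5.17/5.24) = 23.5 × 0.986641 = 23.1861
Index = Σ wᵢ·(p₁ᵢ/p₀ᵢ) = 51.5923 + 39.8721 + 23.1861 = 114.6505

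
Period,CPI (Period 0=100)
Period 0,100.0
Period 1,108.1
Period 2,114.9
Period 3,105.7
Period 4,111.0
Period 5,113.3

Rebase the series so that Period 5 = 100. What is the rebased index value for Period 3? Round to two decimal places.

Rebased(Period 3) = 105.7 / 113.3 × 100 = 93.2921

93.29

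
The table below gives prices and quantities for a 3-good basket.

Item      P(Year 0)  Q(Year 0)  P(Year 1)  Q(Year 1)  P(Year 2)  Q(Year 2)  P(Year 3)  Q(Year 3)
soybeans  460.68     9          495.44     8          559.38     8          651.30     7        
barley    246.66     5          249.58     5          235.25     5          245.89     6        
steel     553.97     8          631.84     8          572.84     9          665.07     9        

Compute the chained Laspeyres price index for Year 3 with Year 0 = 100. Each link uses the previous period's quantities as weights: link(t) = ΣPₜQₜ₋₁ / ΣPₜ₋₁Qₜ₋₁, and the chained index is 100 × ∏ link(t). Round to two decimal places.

Link Year 0→Year 1:
ΣP(Year 1)Q(Year 0) = 495.44×9 + 249.58×5 + 631.84×8 = 4458.96 + 1247.9 + 5054.72 = 10761.58
ΣP(Year 0)Q(Year 0) = 460.68×9 + 246.66×5 + 553.97×8 = 4146.12 + 1233.3 + 4431.76 = 9811.18
link = 10761.58/9811.18 = 1.096869
Link Year 1→Year 2:
ΣP(Year 2)Q(Year 1) = 559.38×8 + 235.25×5 + 572.84×8 = 4475.04 + 1176.25 + 4582.72 = 10234.01
ΣP(Year 1)Q(Year 1) = 495.44×8 + 249.58×5 + 631.84×8 = 3963.52 + 1247.9 + 5054.72 = 10266.14
link = 10234.01/10266.14 = 0.996870
Link Year 2→Year 3:
ΣP(Year 3)Q(Year 2) = 651.30×8 + 245.89×5 + 665.07×9 = 5210.4 + 1229.45 + 5985.63 = 12425.48
ΣP(Year 2)Q(Year 2) = 559.38×8 + 235.25×5 + 572.84×9 = 4475.04 + 1176.25 + 5155.56 = 10806.85
link = 12425.48/10806.85 = 1.149778
Chained index = 100 × 1.096869 × 0.996870 × 1.149778 = 125.7209

125.72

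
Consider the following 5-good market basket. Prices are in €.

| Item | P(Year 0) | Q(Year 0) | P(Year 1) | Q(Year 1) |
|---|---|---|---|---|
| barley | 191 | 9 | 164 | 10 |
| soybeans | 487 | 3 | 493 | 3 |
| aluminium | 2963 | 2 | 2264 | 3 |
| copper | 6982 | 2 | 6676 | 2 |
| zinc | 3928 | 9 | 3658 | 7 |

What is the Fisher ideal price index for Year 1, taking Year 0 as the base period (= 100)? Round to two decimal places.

Laspeyres component (base-period weights):
ΣP(Year 1)Q(Year 0) = 164×9 + 493×3 + 2264×2 + 6676×2 + 3658×9 = 1476 + 1479 + 4528 + 13352 + 32922 = 53757
ΣP(Year 0)Q(Year 0) = 191×9 + 487×3 + 2963×2 + 6982×2 + 3928×9 = 1719 + 1461 + 5926 + 13964 + 35352 = 58422
L = 53757 / 58422 × 100 = 92.0150
Paasche component (current-period weights):
ΣP(Year 1)Q(Year 1) = 164×10 + 493×3 + 2264×3 + 6676×2 + 3658×7 = 1640 + 1479 + 6792 + 13352 + 25606 = 48869
ΣP(Year 0)Q(Year 1) = 191×10 + 487×3 + 2963×3 + 6982×2 + 3928×7 = 1910 + 1461 + 8889 + 13964 + 27496 = 53720
P = 48869 / 53720 × 100 = 90.9698
Fisher = √(L × P) = √(92.0150 × 90.9698) = 91.4909

91.49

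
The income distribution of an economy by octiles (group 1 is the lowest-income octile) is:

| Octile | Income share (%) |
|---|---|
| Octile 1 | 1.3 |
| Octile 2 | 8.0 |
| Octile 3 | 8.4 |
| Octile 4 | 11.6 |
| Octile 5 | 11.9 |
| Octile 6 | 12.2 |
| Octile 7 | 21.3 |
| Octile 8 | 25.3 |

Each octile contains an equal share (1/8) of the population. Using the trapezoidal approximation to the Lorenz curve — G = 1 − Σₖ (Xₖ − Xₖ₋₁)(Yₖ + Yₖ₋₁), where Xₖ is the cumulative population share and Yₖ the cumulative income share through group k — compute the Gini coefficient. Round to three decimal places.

0.308

Cumulative income shares Yₖ: 0.0130, 0.0930, 0.1770, 0.2930, 0.4120, 0.5340, 0.7470, 1.0000
Σ (Xₖ−Xₖ₋₁)(Yₖ+Yₖ₋₁) = (1/8)(0.0130+0.0000) + (1/8)(0.0930+0.0130) + (1/8)(0.1770+0.0930) + (1/8)(0.2930+0.1770) + (1/8)(0.4120+0.2930) + (1/8)(0.5340+0.4120) + (1/8)(0.7470+0.5340) + (1/8)(1.0000+0.7470)
  = 0.0016 + 0.0132 + 0.0338 + 0.0587 + 0.0881 + 0.1182 + 0.1601 + 0.2184 = 0.6923
G = 1 − 0.6923 = 0.3077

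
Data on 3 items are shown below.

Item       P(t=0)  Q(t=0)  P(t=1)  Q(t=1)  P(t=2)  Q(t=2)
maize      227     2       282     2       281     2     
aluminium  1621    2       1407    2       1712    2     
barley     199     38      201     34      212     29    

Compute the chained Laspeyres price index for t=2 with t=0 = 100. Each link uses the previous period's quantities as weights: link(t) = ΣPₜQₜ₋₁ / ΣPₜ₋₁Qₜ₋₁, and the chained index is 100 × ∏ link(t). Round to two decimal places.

107.26

Link t=0→t=1:
ΣP(t=1)Q(t=0) = 282×2 + 1407×2 + 201×38 = 564 + 2814 + 7638 = 11016
ΣP(t=0)Q(t=0) = 227×2 + 1621×2 + 199×38 = 454 + 3242 + 7562 = 11258
link = 11016/11258 = 0.978504
Link t=1→t=2:
ΣP(t=2)Q(t=1) = 281×2 + 1712×2 + 212×34 = 562 + 3424 + 7208 = 11194
ΣP(t=1)Q(t=1) = 282×2 + 1407×2 + 201×34 = 564 + 2814 + 6834 = 10212
link = 11194/10212 = 1.096161
Chained index = 100 × 0.978504 × 1.096161 = 107.2598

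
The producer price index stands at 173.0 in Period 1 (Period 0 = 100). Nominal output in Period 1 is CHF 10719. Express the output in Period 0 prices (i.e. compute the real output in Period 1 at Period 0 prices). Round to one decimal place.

Real = Nominal ÷ (Index/100) = 10719 ÷ (173.0/100)
     = 10719 ÷ 1.730 = 6195.9538

6196.0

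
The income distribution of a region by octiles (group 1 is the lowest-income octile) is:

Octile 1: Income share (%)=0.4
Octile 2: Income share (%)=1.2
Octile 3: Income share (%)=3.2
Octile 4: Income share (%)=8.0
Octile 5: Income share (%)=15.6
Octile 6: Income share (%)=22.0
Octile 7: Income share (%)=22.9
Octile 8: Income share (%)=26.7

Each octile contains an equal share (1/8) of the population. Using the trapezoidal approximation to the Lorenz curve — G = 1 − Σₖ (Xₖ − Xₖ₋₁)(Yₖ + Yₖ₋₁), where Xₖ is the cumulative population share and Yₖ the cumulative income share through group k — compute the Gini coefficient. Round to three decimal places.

Cumulative income shares Yₖ: 0.0040, 0.0160, 0.0480, 0.1280, 0.2840, 0.5040, 0.7330, 1.0000
Σ (Xₖ−Xₖ₋₁)(Yₖ+Yₖ₋₁) = (1/8)(0.0040+0.0000) + (1/8)(0.0160+0.0040) + (1/8)(0.0480+0.0160) + (1/8)(0.1280+0.0480) + (1/8)(0.2840+0.1280) + (1/8)(0.5040+0.2840) + (1/8)(0.7330+0.5040) + (1/8)(1.0000+0.7330)
  = 0.0005 + 0.0025 + 0.0080 + 0.0220 + 0.0515 + 0.0985 + 0.1546 + 0.2166 = 0.5543
G = 1 − 0.5543 = 0.4457

0.446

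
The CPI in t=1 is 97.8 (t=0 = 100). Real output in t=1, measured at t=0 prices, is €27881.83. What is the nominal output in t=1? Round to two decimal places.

Nominal = Real × (Index/100) = 27881.83 × (97.8/100)
        = 27881.83 × 0.978 = 27268.4297

27268.43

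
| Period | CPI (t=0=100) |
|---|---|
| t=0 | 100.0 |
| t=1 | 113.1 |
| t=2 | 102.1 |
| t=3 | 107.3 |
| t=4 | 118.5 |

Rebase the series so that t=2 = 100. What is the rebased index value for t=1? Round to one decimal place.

Rebased(t=1) = 113.1 / 102.1 × 100 = 110.7738

110.8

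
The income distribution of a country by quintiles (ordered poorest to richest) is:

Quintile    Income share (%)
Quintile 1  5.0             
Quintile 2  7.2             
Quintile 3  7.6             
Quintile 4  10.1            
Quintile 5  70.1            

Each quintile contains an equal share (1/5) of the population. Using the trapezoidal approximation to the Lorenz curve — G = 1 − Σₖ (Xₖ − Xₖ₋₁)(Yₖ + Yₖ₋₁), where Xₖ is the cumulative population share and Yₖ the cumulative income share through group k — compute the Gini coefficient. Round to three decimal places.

0.532

Cumulative income shares Yₖ: 0.0500, 0.1220, 0.1980, 0.2990, 1.0000
Σ (Xₖ−Xₖ₋₁)(Yₖ+Yₖ₋₁) = (1/5)(0.0500+0.0000) + (1/5)(0.1220+0.0500) + (1/5)(0.1980+0.1220) + (1/5)(0.2990+0.1980) + (1/5)(1.0000+0.2990)
  = 0.0100 + 0.0344 + 0.0640 + 0.0994 + 0.2598 = 0.4676
G = 1 − 0.4676 = 0.5324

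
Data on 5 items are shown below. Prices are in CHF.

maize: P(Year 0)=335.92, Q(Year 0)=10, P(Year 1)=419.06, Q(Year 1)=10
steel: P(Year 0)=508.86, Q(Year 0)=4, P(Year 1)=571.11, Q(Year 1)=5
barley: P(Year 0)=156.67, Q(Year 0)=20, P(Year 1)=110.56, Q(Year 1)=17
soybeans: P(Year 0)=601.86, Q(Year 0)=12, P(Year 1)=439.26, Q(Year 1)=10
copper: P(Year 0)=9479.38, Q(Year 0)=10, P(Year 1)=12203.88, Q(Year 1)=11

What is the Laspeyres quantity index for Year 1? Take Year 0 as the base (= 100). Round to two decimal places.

Laspeyres quantity index uses base-period prices as weights.
ΣP(Year 0)·Q(Year 1) = 335.92×10 + 508.86×5 + 156.67×17 + 601.86×10 + 9479.38×11 = 3359.2 + 2544.3 + 2663.39 + 6018.6 + 104273.18 = 118858.67
ΣP(Year 0)·Q(Year 0) = 335.92×10 + 508.86×4 + 156.67×20 + 601.86×12 + 9479.38×10 = 3359.2 + 2035.44 + 3133.4 + 7222.32 + 94793.8 = 110544.16
Index = 118858.67 / 110544.16 × 100 = 107.5214

107.52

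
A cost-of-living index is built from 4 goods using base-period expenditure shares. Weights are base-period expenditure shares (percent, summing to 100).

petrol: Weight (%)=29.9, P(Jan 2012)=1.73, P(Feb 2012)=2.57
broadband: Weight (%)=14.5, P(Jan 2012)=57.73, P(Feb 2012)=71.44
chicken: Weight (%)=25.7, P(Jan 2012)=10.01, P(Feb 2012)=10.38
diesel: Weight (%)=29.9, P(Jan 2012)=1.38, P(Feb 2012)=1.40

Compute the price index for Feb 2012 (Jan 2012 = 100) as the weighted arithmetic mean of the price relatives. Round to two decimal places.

119.34

petrol: 29.9 × (2.57/1.73) = 29.9 × 1.485549 = 44.4179
broadband: 14.5 × (71.44/57.73) = 14.5 × 1.237485 = 17.9435
chicken: 25.7 × (10.38/10.01) = 25.7 × 1.036963 = 26.6500
diesel: 29.9 × (1.40/1.38) = 29.9 × 1.014493 = 30.3333
Index = Σ wᵢ·(p₁ᵢ/p₀ᵢ) = 44.4179 + 17.9435 + 26.6500 + 30.3333 = 119.3447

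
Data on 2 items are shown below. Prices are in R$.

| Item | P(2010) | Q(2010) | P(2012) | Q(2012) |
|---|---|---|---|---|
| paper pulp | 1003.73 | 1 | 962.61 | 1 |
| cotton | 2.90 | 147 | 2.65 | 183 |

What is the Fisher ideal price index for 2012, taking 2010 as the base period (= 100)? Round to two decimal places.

94.45

Laspeyres component (base-period weights):
ΣP(2012)Q(2010) = 962.61×1 + 2.65×147 = 962.61 + 389.55 = 1352.16
ΣP(2010)Q(2010) = 1003.73×1 + 2.90×147 = 1003.73 + 426.3 = 1430.03
L = 1352.16 / 1430.03 × 100 = 94.5547
Paasche component (current-period weights):
ΣP(2012)Q(2012) = 962.61×1 + 2.65×183 = 962.61 + 484.95 = 1447.56
ΣP(2010)Q(2012) = 1003.73×1 + 2.90×183 = 1003.73 + 530.7 = 1534.43
P = 1447.56 / 1534.43 × 100 = 94.3386
Fisher = √(L × P) = √(94.5547 × 94.3386) = 94.4466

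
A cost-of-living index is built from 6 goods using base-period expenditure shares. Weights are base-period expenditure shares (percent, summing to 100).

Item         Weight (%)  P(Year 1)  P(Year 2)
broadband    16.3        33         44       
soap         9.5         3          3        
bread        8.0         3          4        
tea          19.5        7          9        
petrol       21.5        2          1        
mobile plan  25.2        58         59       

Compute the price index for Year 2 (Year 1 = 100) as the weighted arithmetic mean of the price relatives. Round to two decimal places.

103.36

broadband: 16.3 × (44/33) = 16.3 × 1.333333 = 21.7333
soap: 9.5 × (3/3) = 9.5 × 1.000000 = 9.5000
bread: 8.0 × (4/3) = 8.0 × 1.333333 = 10.6667
tea: 19.5 × (9/7) = 19.5 × 1.285714 = 25.0714
petrol: 21.5 × (1/2) = 21.5 × 0.500000 = 10.7500
mobile plan: 25.2 × (59/58) = 25.2 × 1.017241 = 25.6345
Index = Σ wᵢ·(p₁ᵢ/p₀ᵢ) = 21.7333 + 9.5000 + 10.6667 + 25.0714 + 10.7500 + 25.6345 = 103.3559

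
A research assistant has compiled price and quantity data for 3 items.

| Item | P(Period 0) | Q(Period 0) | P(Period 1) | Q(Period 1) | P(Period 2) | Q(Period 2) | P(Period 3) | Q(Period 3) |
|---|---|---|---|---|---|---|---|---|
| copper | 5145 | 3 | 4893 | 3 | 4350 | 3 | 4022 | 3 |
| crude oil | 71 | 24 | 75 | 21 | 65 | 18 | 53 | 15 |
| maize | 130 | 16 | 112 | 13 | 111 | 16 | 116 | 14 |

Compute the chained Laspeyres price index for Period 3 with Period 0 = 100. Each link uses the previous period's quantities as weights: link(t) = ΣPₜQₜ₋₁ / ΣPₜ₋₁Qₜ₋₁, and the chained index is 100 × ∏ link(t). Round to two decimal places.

79.17

Link Period 0→Period 1:
ΣP(Period 1)Q(Period 0) = 4893×3 + 75×24 + 112×16 = 14679 + 1800 + 1792 = 18271
ΣP(Period 0)Q(Period 0) = 5145×3 + 71×24 + 130×16 = 15435 + 1704 + 2080 = 19219
link = 18271/19219 = 0.950674
Link Period 1→Period 2:
ΣP(Period 2)Q(Period 1) = 4350×3 + 65×21 + 111×13 = 13050 + 1365 + 1443 = 15858
ΣP(Period 1)Q(Period 1) = 4893×3 + 75×21 + 112×13 = 14679 + 1575 + 1456 = 17710
link = 15858/17710 = 0.895426
Link Period 2→Period 3:
ΣP(Period 3)Q(Period 2) = 4022×3 + 53×18 + 116×16 = 12066 + 954 + 1856 = 14876
ΣP(Period 2)Q(Period 2) = 4350×3 + 65×18 + 111×16 = 13050 + 1170 + 1776 = 15996
link = 14876/15996 = 0.929982
Chained index = 100 × 0.950674 × 0.895426 × 0.929982 = 79.1655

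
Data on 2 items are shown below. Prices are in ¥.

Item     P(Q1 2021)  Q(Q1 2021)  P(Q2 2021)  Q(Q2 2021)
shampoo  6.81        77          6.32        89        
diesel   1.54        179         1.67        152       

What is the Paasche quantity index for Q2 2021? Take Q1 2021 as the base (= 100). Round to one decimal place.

103.9

Paasche quantity index uses current-period prices as weights.
ΣP(Q2 2021)·Q(Q2 2021) = 6.32×89 + 1.67×152 = 562.48 + 253.84 = 816.32
ΣP(Q2 2021)·Q(Q1 2021) = 6.32×77 + 1.67×179 = 486.64 + 298.93 = 785.57
Index = 816.32 / 785.57 × 100 = 103.9144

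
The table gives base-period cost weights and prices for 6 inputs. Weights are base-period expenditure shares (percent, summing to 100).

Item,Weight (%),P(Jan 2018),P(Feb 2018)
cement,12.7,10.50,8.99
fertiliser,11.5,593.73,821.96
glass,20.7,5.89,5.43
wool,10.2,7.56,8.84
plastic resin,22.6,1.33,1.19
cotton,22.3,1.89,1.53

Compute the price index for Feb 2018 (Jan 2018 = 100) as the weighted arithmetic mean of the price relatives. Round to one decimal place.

cement: 12.7 × (8.99/10.50) = 12.7 × 0.856190 = 10.8736
fertiliser: 11.5 × (821.96/593.73) = 11.5 × 1.384400 = 15.9206
glass: 20.7 × (5.43/5.89) = 20.7 × 0.921902 = 19.0834
wool: 10.2 × (8.84/7.56) = 10.2 × 1.169312 = 11.9270
plastic resin: 22.6 × (1.19/1.33) = 22.6 × 0.894737 = 20.2211
cotton: 22.3 × (1.53/1.89) = 22.3 × 0.809524 = 18.0524
Index = Σ wᵢ·(p₁ᵢ/p₀ᵢ) = 10.8736 + 15.9206 + 19.0834 + 11.9270 + 20.2211 + 18.0524 = 96.0780

96.1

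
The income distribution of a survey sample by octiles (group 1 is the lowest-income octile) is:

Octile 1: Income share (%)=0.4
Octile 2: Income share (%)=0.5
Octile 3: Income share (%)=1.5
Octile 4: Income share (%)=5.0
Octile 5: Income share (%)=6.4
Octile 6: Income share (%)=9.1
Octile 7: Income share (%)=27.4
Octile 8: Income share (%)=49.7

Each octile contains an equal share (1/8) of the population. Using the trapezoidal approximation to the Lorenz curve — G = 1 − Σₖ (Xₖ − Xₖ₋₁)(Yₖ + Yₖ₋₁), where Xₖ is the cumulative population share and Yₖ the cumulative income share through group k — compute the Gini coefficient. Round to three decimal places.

Cumulative income shares Yₖ: 0.0040, 0.0090, 0.0240, 0.0740, 0.1380, 0.2290, 0.5030, 1.0000
Σ (Xₖ−Xₖ₋₁)(Yₖ+Yₖ₋₁) = (1/8)(0.0040+0.0000) + (1/8)(0.0090+0.0040) + (1/8)(0.0240+0.0090) + (1/8)(0.0740+0.0240) + (1/8)(0.1380+0.0740) + (1/8)(0.2290+0.1380) + (1/8)(0.5030+0.2290) + (1/8)(1.0000+0.5030)
  = 0.0005 + 0.0016 + 0.0041 + 0.0123 + 0.0265 + 0.0459 + 0.0915 + 0.1879 = 0.3703
G = 1 − 0.3703 = 0.6298

0.630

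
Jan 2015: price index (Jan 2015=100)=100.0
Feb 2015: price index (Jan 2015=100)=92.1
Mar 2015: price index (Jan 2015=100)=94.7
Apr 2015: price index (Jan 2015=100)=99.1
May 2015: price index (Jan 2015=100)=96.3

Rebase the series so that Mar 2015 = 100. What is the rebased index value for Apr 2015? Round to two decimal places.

104.65

Rebased(Apr 2015) = 99.1 / 94.7 × 100 = 104.6463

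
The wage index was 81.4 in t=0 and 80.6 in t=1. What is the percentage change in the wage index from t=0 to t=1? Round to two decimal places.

-0.98%

Change = (80.6 − 81.4) / 81.4 × 100
       = -0.8 / 81.4 × 100 = -0.9828%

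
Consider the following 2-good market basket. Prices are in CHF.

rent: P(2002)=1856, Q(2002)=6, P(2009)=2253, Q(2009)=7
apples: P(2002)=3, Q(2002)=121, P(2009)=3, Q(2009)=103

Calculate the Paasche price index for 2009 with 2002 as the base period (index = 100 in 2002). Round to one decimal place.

120.9

Paasche price index uses current-period quantities as weights.
ΣP(2009)·Q(2009) = 2253×7 + 3×103 = 15771 + 309 = 16080
ΣP(2002)·Q(2009) = 1856×7 + 3×103 = 12992 + 309 = 13301
Index = 16080 / 13301 × 100 = 120.8932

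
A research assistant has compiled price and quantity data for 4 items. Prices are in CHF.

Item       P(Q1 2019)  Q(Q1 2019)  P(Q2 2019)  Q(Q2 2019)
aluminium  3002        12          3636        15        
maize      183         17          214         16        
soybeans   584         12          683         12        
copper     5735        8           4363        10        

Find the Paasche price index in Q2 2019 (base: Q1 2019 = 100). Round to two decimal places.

97.75

Paasche price index uses current-period quantities as weights.
ΣP(Q2 2019)·Q(Q2 2019) = 3636×15 + 214×16 + 683×12 + 4363×10 = 54540 + 3424 + 8196 + 43630 = 109790
ΣP(Q1 2019)·Q(Q2 2019) = 3002×15 + 183×16 + 584×12 + 5735×10 = 45030 + 2928 + 7008 + 57350 = 112316
Index = 109790 / 112316 × 100 = 97.7510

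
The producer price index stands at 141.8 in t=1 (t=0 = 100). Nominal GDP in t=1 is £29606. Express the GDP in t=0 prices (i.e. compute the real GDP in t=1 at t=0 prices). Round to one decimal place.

20878.7

Real = Nominal ÷ (Index/100) = 29606 ÷ (141.8/100)
     = 29606 ÷ 1.418 = 20878.7024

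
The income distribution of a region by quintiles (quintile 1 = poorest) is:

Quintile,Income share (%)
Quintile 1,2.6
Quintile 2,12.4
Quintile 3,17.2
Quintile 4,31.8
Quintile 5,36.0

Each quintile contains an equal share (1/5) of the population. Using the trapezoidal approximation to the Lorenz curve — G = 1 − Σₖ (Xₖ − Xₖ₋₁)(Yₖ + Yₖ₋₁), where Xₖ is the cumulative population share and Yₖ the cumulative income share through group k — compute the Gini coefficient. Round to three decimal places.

Cumulative income shares Yₖ: 0.0260, 0.1500, 0.3220, 0.6400, 1.0000
Σ (Xₖ−Xₖ₋₁)(Yₖ+Yₖ₋₁) = (1/5)(0.0260+0.0000) + (1/5)(0.1500+0.0260) + (1/5)(0.3220+0.1500) + (1/5)(0.6400+0.3220) + (1/5)(1.0000+0.6400)
  = 0.0052 + 0.0352 + 0.0944 + 0.1924 + 0.3280 = 0.6552
G = 1 − 0.6552 = 0.3448

0.345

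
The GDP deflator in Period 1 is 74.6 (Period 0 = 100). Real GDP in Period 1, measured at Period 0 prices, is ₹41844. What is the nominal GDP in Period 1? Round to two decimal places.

Nominal = Real × (Index/100) = 41844 × (74.6/100)
        = 41844 × 0.746 = 31215.6240

31215.62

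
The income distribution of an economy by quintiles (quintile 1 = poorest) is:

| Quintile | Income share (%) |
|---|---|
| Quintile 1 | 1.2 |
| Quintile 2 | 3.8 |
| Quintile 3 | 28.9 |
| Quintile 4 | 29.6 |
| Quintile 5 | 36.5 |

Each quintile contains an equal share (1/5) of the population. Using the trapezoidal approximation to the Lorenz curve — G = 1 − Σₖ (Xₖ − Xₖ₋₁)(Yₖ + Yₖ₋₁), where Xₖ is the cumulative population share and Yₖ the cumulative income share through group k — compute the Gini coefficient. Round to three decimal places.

Cumulative income shares Yₖ: 0.0120, 0.0500, 0.3390, 0.6350, 1.0000
Σ (Xₖ−Xₖ₋₁)(Yₖ+Yₖ₋₁) = (1/5)(0.0120+0.0000) + (1/5)(0.0500+0.0120) + (1/5)(0.3390+0.0500) + (1/5)(0.6350+0.3390) + (1/5)(1.0000+0.6350)
  = 0.0024 + 0.0124 + 0.0778 + 0.1948 + 0.3270 = 0.6144
G = 1 − 0.6144 = 0.3856

0.386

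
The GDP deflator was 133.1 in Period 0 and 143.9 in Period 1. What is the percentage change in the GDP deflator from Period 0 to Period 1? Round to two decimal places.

8.11%

Change = (143.9 − 133.1) / 133.1 × 100
       = 10.8 / 133.1 × 100 = 8.1142%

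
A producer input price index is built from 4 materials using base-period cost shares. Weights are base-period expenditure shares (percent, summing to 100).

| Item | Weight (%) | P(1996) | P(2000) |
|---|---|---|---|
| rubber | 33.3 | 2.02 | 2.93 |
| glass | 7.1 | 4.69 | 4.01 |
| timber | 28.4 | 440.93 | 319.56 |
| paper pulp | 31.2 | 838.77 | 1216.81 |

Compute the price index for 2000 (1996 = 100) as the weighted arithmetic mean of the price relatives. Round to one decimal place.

rubber: 33.3 × (2.93/2.02) = 33.3 × 1.450495 = 48.3015
glass: 7.1 × (4.01/4.69) = 7.1 × 0.855011 = 6.0706
timber: 28.4 × (319.56/440.93) = 28.4 × 0.724741 = 20.5826
paper pulp: 31.2 × (1216.81/838.77) = 31.2 × 1.450708 = 45.2621
Index = Σ wᵢ·(p₁ᵢ/p₀ᵢ) = 48.3015 + 6.0706 + 20.5826 + 45.2621 = 120.2168

120.2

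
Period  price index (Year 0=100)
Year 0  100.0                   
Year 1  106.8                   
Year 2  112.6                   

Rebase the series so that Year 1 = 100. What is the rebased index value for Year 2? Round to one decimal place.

Rebased(Year 2) = 112.6 / 106.8 × 100 = 105.4307

105.4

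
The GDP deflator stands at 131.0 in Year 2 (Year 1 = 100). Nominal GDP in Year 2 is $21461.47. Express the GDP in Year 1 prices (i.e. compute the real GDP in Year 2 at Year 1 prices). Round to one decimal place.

16382.8

Real = Nominal ÷ (Index/100) = 21461.47 ÷ (131.0/100)
     = 21461.47 ÷ 1.310 = 16382.8015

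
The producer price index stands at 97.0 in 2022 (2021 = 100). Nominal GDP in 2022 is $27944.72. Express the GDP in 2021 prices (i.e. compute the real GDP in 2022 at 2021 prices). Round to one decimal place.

28809.0

Real = Nominal ÷ (Index/100) = 27944.72 ÷ (97.0/100)
     = 27944.72 ÷ 0.970 = 28808.9897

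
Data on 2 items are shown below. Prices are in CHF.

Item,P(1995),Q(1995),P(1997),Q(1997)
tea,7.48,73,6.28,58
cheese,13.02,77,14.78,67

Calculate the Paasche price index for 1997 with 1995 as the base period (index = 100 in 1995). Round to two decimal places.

103.70

Paasche price index uses current-period quantities as weights.
ΣP(1997)·Q(1997) = 6.28×58 + 14.78×67 = 364.24 + 990.26 = 1354.5
ΣP(1995)·Q(1997) = 7.48×58 + 13.02×67 = 433.84 + 872.34 = 1306.18
Index = 1354.5 / 1306.18 × 100 = 103.6993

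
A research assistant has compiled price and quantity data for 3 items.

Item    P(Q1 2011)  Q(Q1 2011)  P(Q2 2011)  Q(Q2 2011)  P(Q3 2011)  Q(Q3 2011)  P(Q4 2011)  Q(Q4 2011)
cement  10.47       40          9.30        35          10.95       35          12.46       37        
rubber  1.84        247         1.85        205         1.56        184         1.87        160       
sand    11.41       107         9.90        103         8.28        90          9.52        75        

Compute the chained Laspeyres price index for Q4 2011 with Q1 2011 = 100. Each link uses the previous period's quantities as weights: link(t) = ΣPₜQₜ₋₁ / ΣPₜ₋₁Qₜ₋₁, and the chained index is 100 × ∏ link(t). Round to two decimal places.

94.08

Link Q1 2011→Q2 2011:
ΣP(Q2 2011)Q(Q1 2011) = 9.30×40 + 1.85×247 + 9.90×107 = 372 + 456.95 + 1059.3 = 1888.25
ΣP(Q1 2011)Q(Q1 2011) = 10.47×40 + 1.84×247 + 11.41×107 = 418.8 + 454.48 + 1220.87 = 2094.15
link = 1888.25/2094.15 = 0.901678
Link Q2 2011→Q3 2011:
ΣP(Q3 2011)Q(Q2 2011) = 10.95×35 + 1.56×205 + 8.28×103 = 383.25 + 319.8 + 852.84 = 1555.89
ΣP(Q2 2011)Q(Q2 2011) = 9.30×35 + 1.85×205 + 9.90×103 = 325.5 + 379.25 + 1019.7 = 1724.45
link = 1555.89/1724.45 = 0.902253
Link Q3 2011→Q4 2011:
ΣP(Q4 2011)Q(Q3 2011) = 12.46×35 + 1.87×184 + 9.52×90 = 436.1 + 344.08 + 856.8 = 1636.98
ΣP(Q3 2011)Q(Q3 2011) = 10.95×35 + 1.56×184 + 8.28×90 = 383.25 + 287.04 + 745.2 = 1415.49
link = 1636.98/1415.49 = 1.156476
Chained index = 100 × 0.901678 × 0.902253 × 1.156476 = 94.0842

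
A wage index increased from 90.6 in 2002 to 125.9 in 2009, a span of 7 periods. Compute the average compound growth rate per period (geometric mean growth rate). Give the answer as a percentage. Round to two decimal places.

Growth factor = (125.9/90.6)^(1/7) = (1.389625)^(1/7) = 1.048127
Growth rate = 1.048127 − 1 = 0.048127 = 4.8127%

4.81%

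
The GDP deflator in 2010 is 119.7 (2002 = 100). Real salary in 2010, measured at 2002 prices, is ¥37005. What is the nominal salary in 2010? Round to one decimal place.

44295.0

Nominal = Real × (Index/100) = 37005 × (119.7/100)
        = 37005 × 1.197 = 44294.9850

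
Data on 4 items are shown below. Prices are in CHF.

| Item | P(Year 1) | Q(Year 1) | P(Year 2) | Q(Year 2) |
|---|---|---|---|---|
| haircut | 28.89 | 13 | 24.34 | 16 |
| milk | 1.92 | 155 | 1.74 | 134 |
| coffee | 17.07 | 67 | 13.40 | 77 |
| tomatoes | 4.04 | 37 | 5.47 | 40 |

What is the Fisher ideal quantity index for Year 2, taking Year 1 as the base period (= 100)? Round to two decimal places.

111.37

Laspeyres component (base-period weights):
ΣP(Year 1)Q(Year 2) = 28.89×16 + 1.92×134 + 17.07×77 + 4.04×40 = 462.24 + 257.28 + 1314.39 + 161.6 = 2195.51
ΣP(Year 1)Q(Year 1) = 28.89×13 + 1.92×155 + 17.07×67 + 4.04×37 = 375.57 + 297.6 + 1143.69 + 149.48 = 1966.34
L = 2195.51 / 1966.34 × 100 = 111.6546
Paasche component (current-period weights):
ΣP(Year 2)Q(Year 2) = 24.34×16 + 1.74×134 + 13.40×77 + 5.47×40 = 389.44 + 233.16 + 1031.8 + 218.8 = 1873.2
ΣP(Year 2)Q(Year 1) = 24.34×13 + 1.74×155 + 13.40×67 + 5.47×37 = 316.42 + 269.7 + 897.8 + 202.39 = 1686.31
P = 1873.2 / 1686.31 × 100 = 111.0828
Fisher = √(L × P) = √(111.6546 × 111.0828) = 111.3683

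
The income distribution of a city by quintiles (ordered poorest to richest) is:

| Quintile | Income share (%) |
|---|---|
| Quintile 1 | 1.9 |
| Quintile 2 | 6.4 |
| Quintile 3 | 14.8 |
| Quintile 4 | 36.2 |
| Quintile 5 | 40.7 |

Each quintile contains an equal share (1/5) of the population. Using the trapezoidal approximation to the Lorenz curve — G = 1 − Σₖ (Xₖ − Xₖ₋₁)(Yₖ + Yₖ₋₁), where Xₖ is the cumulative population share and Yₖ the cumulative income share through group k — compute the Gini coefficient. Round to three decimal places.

Cumulative income shares Yₖ: 0.0190, 0.0830, 0.2310, 0.5930, 1.0000
Σ (Xₖ−Xₖ₋₁)(Yₖ+Yₖ₋₁) = (1/5)(0.0190+0.0000) + (1/5)(0.0830+0.0190) + (1/5)(0.2310+0.0830) + (1/5)(0.5930+0.2310) + (1/5)(1.0000+0.5930)
  = 0.0038 + 0.0204 + 0.0628 + 0.1648 + 0.3186 = 0.5704
G = 1 − 0.5704 = 0.4296

0.430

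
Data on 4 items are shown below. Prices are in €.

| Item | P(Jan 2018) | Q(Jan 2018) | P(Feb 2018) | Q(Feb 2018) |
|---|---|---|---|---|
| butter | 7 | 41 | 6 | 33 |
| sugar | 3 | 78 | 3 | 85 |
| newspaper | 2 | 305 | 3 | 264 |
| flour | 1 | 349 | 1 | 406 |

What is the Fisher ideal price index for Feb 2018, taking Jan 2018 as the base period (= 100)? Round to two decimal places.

Laspeyres component (base-period weights):
ΣP(Feb 2018)Q(Jan 2018) = 6×41 + 3×78 + 3×305 + 1×349 = 246 + 234 + 915 + 349 = 1744
ΣP(Jan 2018)Q(Jan 2018) = 7×41 + 3×78 + 2×305 + 1×349 = 287 + 234 + 610 + 349 = 1480
L = 1744 / 1480 × 100 = 117.8378
Paasche component (current-period weights):
ΣP(Feb 2018)Q(Feb 2018) = 6×33 + 3×85 + 3×264 + 1×406 = 198 + 255 + 792 + 406 = 1651
ΣP(Jan 2018)Q(Feb 2018) = 7×33 + 3×85 + 2×264 + 1×406 = 231 + 255 + 528 + 406 = 1420
P = 1651 / 1420 × 100 = 116.2676
Fisher = √(L × P) = √(117.8378 × 116.2676) = 117.0501

117.05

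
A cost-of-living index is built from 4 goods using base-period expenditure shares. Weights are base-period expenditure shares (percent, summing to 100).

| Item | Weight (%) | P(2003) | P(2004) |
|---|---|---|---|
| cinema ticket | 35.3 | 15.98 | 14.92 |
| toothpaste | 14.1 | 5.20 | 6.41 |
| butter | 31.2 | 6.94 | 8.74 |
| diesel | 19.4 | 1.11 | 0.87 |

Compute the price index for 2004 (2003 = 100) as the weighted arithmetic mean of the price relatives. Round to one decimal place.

104.8

cinema ticket: 35.3 × (14.92/15.98) = 35.3 × 0.933667 = 32.9584
toothpaste: 14.1 × (6.41/5.20) = 14.1 × 1.232692 = 17.3810
butter: 31.2 × (8.74/6.94) = 31.2 × 1.259366 = 39.2922
diesel: 19.4 × (0.87/1.11) = 19.4 × 0.783784 = 15.2054
Index = Σ wᵢ·(p₁ᵢ/p₀ᵢ) = 32.9584 + 17.3810 + 39.2922 + 15.2054 = 104.8370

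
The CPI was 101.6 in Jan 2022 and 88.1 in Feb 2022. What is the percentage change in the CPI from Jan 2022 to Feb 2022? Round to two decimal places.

Change = (88.1 − 101.6) / 101.6 × 100
       = -13.5 / 101.6 × 100 = -13.2874%

-13.29%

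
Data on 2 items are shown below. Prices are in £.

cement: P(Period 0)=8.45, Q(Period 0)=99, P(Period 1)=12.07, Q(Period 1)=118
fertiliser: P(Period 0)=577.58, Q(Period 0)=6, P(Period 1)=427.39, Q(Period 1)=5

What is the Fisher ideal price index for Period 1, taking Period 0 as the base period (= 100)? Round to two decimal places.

Laspeyres component (base-period weights):
ΣP(Period 1)Q(Period 0) = 12.07×99 + 427.39×6 = 1194.93 + 2564.34 = 3759.27
ΣP(Period 0)Q(Period 0) = 8.45×99 + 577.58×6 = 836.55 + 3465.48 = 4302.03
L = 3759.27 / 4302.03 × 100 = 87.3836
Paasche component (current-period weights):
ΣP(Period 1)Q(Period 1) = 12.07×118 + 427.39×5 = 1424.26 + 2136.95 = 3561.21
ΣP(Period 0)Q(Period 1) = 8.45×118 + 577.58×5 = 997.1 + 2887.9 = 3885
P = 3561.21 / 3885 × 100 = 91.6656
Fisher = √(L × P) = √(87.3836 × 91.6656) = 89.4990

89.50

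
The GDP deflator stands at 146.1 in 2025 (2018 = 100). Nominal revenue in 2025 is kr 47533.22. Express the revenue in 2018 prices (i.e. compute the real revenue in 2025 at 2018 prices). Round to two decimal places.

32534.72

Real = Nominal ÷ (Index/100) = 47533.22 ÷ (146.1/100)
     = 47533.22 ÷ 1.461 = 32534.7159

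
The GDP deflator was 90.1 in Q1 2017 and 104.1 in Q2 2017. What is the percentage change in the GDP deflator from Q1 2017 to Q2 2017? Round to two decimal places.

15.54%

Change = (104.1 − 90.1) / 90.1 × 100
       = 14.0 / 90.1 × 100 = 15.5383%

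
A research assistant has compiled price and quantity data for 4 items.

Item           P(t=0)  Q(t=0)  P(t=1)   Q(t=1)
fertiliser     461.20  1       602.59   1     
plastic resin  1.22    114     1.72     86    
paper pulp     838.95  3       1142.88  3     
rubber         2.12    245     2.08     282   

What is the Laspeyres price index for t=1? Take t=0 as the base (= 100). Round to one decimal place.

130.3

Laspeyres price index uses base-period quantities as weights.
ΣP(t=1)·Q(t=0) = 602.59×1 + 1.72×114 + 1142.88×3 + 2.08×245 = 602.59 + 196.08 + 3428.64 + 509.6 = 4736.91
ΣP(t=0)·Q(t=0) = 461.20×1 + 1.22×114 + 838.95×3 + 2.12×245 = 461.2 + 139.08 + 2516.85 + 519.4 = 3636.53
Index = 4736.91 / 3636.53 × 100 = 130.2591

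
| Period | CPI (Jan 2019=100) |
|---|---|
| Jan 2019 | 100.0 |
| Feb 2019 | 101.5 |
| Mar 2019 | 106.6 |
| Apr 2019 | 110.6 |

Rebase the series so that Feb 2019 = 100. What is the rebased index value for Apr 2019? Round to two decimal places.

Rebased(Apr 2019) = 110.6 / 101.5 × 100 = 108.9655

108.97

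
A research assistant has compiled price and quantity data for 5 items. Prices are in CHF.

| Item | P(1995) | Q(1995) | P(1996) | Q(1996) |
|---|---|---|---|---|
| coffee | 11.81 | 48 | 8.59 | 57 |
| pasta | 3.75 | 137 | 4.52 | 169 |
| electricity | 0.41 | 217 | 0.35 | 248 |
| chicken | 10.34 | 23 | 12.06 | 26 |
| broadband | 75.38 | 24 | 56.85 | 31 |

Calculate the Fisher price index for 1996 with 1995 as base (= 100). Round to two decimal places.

Laspeyres component (base-period weights):
ΣP(1996)Q(1995) = 8.59×48 + 4.52×137 + 0.35×217 + 12.06×23 + 56.85×24 = 412.32 + 619.24 + 75.95 + 277.38 + 1364.4 = 2749.29
ΣP(1995)Q(1995) = 11.81×48 + 3.75×137 + 0.41×217 + 10.34×23 + 75.38×24 = 566.88 + 513.75 + 88.97 + 237.82 + 1809.12 = 3216.54
L = 2749.29 / 3216.54 × 100 = 85.4735
Paasche component (current-period weights):
ΣP(1996)Q(1996) = 8.59×57 + 4.52×169 + 0.35×248 + 12.06×26 + 56.85×31 = 489.63 + 763.88 + 86.8 + 313.56 + 1762.35 = 3416.22
ΣP(1995)Q(1996) = 11.81×57 + 3.75×169 + 0.41×248 + 10.34×26 + 75.38×31 = 673.17 + 633.75 + 101.68 + 268.84 + 2336.78 = 4014.22
P = 3416.22 / 4014.22 × 100 = 85.1030
Fisher = √(L × P) = √(85.4735 × 85.1030) = 85.2880

85.29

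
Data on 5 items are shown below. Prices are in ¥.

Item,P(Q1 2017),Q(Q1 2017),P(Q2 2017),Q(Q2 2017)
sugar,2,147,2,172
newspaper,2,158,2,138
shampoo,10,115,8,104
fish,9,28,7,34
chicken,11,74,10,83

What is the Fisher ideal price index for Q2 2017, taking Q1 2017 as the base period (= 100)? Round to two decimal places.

Laspeyres component (base-period weights):
ΣP(Q2 2017)Q(Q1 2017) = 2×147 + 2×158 + 8×115 + 7×28 + 10×74 = 294 + 316 + 920 + 196 + 740 = 2466
ΣP(Q1 2017)Q(Q1 2017) = 2×147 + 2×158 + 10×115 + 9×28 + 11×74 = 294 + 316 + 1150 + 252 + 814 = 2826
L = 2466 / 2826 × 100 = 87.2611
Paasche component (current-period weights):
ΣP(Q2 2017)Q(Q2 2017) = 2×172 + 2×138 + 8×104 + 7×34 + 10×83 = 344 + 276 + 832 + 238 + 830 = 2520
ΣP(Q1 2017)Q(Q2 2017) = 2×172 + 2×138 + 10×104 + 9×34 + 11×83 = 344 + 276 + 1040 + 306 + 913 = 2879
P = 2520 / 2879 × 100 = 87.5304
Fisher = √(L × P) = √(87.2611 × 87.5304) = 87.3957

87.40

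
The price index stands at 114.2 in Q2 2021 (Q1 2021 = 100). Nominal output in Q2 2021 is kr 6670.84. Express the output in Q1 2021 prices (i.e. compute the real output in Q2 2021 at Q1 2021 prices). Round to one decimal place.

5841.4

Real = Nominal ÷ (Index/100) = 6670.84 ÷ (114.2/100)
     = 6670.84 ÷ 1.142 = 5841.3660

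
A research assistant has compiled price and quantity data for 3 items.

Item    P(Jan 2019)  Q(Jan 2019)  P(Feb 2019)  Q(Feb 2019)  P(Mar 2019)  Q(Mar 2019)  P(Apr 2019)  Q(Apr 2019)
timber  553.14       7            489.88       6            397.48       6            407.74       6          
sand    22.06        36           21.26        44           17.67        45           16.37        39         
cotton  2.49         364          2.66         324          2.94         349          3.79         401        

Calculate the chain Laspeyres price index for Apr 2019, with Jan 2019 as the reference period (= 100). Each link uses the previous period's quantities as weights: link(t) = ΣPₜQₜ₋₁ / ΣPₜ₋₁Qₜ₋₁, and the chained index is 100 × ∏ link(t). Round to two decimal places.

86.22

Link Jan 2019→Feb 2019:
ΣP(Feb 2019)Q(Jan 2019) = 489.88×7 + 21.26×36 + 2.66×364 = 3429.16 + 765.36 + 968.24 = 5162.76
ΣP(Jan 2019)Q(Jan 2019) = 553.14×7 + 22.06×36 + 2.49×364 = 3871.98 + 794.16 + 906.36 = 5572.5
link = 5162.76/5572.5 = 0.926471
Link Feb 2019→Mar 2019:
ΣP(Mar 2019)Q(Feb 2019) = 397.48×6 + 17.67×44 + 2.94×324 = 2384.88 + 777.48 + 952.56 = 4114.92
ΣP(Feb 2019)Q(Feb 2019) = 489.88×6 + 21.26×44 + 2.66×324 = 2939.28 + 935.44 + 861.84 = 4736.56
link = 4114.92/4736.56 = 0.868757
Link Mar 2019→Apr 2019:
ΣP(Apr 2019)Q(Mar 2019) = 407.74×6 + 16.37×45 + 3.79×349 = 2446.44 + 736.65 + 1322.71 = 4505.8
ΣP(Mar 2019)Q(Mar 2019) = 397.48×6 + 17.67×45 + 2.94×349 = 2384.88 + 795.15 + 1026.06 = 4206.09
link = 4505.8/4206.09 = 1.071256
Chained index = 100 × 0.926471 × 0.868757 × 1.071256 = 86.2231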